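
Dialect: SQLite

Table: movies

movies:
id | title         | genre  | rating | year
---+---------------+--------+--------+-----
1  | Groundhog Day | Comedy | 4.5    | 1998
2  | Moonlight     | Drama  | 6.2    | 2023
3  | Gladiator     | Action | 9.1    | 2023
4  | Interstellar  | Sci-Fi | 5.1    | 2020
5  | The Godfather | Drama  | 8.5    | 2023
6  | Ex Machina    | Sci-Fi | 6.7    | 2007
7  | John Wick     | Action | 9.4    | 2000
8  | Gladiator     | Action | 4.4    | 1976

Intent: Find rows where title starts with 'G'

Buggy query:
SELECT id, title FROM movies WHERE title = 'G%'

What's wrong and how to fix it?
Bug: Wildcards only work with LIKE; '=' treats '%' as a literal character

Fix: Use LIKE for wildcard pattern matching

Corrected query:
SELECT id, title FROM movies WHERE title LIKE 'G%'

Result:
id | title        
---+--------------
1  | Groundhog Day
3  | Gladiator    
8  | Gladiator    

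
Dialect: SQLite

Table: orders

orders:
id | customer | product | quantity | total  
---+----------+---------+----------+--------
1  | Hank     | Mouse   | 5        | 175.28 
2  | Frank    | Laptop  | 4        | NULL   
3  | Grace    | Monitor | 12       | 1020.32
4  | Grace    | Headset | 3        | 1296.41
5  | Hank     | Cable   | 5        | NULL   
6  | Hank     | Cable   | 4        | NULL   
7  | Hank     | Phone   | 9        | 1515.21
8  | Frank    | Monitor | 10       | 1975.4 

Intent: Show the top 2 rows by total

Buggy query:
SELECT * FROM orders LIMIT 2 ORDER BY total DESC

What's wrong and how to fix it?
Bug: ORDER BY cannot follow LIMIT; LIMIT is the final clause

Fix: Sort with ORDER BY, then apply LIMIT

Corrected query:
SELECT * FROM orders ORDER BY total DESC LIMIT 2

Result:
id | customer | product | quantity | total  
---+----------+---------+----------+--------
8  | Frank    | Monitor | 10       | 1975.4 
7  | Hank     | Phone   | 9        | 1515.21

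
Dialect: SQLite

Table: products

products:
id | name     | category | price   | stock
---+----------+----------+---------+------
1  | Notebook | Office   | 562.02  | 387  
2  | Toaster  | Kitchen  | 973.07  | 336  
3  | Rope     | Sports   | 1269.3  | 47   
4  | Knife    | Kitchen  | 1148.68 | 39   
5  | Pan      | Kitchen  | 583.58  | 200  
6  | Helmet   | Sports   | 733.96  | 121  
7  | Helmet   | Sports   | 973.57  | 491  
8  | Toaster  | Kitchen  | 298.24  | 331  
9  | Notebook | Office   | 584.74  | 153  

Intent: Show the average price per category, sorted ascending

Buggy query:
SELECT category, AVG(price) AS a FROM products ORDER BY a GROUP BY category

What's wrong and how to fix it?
Bug: GROUP BY must precede ORDER BY

Fix: Reorder: SELECT … FROM … GROUP BY … ORDER BY …

Corrected query:
SELECT category, AVG(price) AS a FROM products GROUP BY category ORDER BY a

Result:
category | a         
---------+-----------
Office   | 573.38    
Kitchen  | 750.8925  
Sports   | 992.276667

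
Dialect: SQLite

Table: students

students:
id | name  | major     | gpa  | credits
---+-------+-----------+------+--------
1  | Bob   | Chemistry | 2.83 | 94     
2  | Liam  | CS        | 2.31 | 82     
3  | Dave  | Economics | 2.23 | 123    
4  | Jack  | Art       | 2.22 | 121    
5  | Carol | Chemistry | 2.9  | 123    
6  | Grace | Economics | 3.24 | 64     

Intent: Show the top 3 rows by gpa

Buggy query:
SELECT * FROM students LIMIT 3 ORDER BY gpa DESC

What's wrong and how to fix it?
Bug: LIMIT must come after ORDER BY

Fix: Swap the clauses: ORDER BY first, then LIMIT

Corrected query:
SELECT * FROM students ORDER BY gpa DESC LIMIT 3

Result:
id | name  | major     | gpa  | credits
---+-------+-----------+------+--------
6  | Grace | Economics | 3.24 | 64     
5  | Carol | Chemistry | 2.9  | 123    
1  | Bob   | Chemistry | 2.83 | 94     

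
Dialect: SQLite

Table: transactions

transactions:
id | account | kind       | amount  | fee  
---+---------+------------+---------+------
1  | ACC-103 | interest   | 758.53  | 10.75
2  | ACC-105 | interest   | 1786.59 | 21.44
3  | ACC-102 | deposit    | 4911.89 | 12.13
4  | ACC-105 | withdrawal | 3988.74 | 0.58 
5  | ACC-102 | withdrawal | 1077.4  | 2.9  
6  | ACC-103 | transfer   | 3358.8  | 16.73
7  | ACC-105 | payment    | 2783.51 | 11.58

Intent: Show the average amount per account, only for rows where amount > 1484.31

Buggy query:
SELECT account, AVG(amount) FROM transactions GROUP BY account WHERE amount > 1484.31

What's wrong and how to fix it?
Bug: Row-level WHERE must come before GROUP BY in the clause order

Fix: Move the WHERE clause before GROUP BY

Corrected query:
SELECT account, AVG(amount) FROM transactions WHERE amount > 1484.31 GROUP BY account

Result:
account | AVG(amount)
--------+------------
ACC-102 | 4911.89    
ACC-103 | 3358.8     
ACC-105 | 2852.946667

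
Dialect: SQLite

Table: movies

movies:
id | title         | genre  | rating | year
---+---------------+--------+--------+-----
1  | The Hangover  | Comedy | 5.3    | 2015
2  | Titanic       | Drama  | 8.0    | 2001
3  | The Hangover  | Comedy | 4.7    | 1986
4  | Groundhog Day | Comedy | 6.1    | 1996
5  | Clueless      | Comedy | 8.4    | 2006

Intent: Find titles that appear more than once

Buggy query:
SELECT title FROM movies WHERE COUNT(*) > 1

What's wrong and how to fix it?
Bug: COUNT(*) is an aggregate and cannot be used in WHERE

Fix: GROUP BY title, then filter groups with HAVING COUNT(*) > 1

Corrected query:
SELECT title FROM movies GROUP BY title HAVING COUNT(*) > 1

Result:
title       
------------
The Hangover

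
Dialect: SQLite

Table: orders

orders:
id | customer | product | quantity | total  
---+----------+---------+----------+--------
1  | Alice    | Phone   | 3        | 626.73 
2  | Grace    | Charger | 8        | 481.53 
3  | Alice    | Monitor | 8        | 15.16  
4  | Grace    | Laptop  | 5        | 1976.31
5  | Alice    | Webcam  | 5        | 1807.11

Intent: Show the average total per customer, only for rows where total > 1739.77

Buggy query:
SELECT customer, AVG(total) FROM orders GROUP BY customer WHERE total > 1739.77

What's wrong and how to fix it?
Bug: WHERE cannot follow GROUP BY

Fix: Move the WHERE clause before GROUP BY

Corrected query:
SELECT customer, AVG(total) FROM orders WHERE total > 1739.77 GROUP BY customer

Result:
customer | AVG(total)
---------+-----------
Alice    | 1807.11   
Grace    | 1976.31   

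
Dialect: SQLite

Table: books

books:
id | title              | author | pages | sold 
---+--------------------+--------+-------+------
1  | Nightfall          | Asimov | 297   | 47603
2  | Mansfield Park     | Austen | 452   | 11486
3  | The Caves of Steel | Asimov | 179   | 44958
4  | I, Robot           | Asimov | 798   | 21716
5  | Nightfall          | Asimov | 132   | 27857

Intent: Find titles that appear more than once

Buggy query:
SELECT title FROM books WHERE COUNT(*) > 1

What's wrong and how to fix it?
Bug: WHERE can't reference COUNT(*); aggregates are computed after WHERE

Fix: Group first, then use HAVING for the count condition

Corrected query:
SELECT title FROM books GROUP BY title HAVING COUNT(*) > 1

Result:
title    
---------
Nightfall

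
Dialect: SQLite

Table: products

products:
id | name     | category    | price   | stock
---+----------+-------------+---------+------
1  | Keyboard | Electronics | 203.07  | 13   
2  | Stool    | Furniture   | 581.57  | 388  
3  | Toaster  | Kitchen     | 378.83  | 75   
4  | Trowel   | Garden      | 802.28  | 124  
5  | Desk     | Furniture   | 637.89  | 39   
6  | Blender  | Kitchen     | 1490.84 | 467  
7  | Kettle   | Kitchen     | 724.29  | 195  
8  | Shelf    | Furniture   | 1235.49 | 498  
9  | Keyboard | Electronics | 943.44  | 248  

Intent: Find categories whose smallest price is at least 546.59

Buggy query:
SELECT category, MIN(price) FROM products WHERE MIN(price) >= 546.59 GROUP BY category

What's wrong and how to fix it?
Bug: MIN() in WHERE is a misuse of aggregate

Fix: Use HAVING for the per-group MIN condition

Corrected query:
SELECT category, MIN(price) FROM products GROUP BY category HAVING MIN(price) >= 546.59

Result:
category  | MIN(price)
----------+-----------
Furniture | 581.57    
Garden    | 802.28    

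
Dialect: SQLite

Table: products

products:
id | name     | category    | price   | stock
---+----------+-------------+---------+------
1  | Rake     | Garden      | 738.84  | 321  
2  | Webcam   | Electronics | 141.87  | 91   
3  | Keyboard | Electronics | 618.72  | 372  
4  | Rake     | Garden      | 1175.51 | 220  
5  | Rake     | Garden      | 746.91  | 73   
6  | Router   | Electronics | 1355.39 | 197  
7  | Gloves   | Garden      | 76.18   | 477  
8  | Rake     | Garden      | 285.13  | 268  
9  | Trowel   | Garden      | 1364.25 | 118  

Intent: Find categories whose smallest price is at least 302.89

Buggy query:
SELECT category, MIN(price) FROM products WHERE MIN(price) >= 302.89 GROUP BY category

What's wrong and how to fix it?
Bug: Aggregates like MIN are computed per group after WHERE runs

Fix: Replace WHERE with HAVING after the GROUP BY

Corrected query:
SELECT category, MIN(price) FROM products GROUP BY category HAVING MIN(price) >= 302.89

Result:
(no rows)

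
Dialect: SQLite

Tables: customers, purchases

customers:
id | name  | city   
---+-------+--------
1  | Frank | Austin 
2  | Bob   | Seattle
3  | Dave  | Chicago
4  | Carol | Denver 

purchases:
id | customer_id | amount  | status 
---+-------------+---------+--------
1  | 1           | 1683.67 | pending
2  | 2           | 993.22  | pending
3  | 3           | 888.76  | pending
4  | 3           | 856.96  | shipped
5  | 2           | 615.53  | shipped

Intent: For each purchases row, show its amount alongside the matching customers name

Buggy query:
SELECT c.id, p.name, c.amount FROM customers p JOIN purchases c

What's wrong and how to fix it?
Bug: Missing join condition: each purchases row is matched to all customers rows instead of just its own

Fix: Add ON c.customer_id = p.id to the JOIN

Corrected query:
SELECT c.id, p.name, c.amount FROM customers p JOIN purchases c ON c.customer_id = p.id

Result:
id | name  | amount 
---+-------+--------
1  | Frank | 1683.67
2  | Bob   | 993.22 
3  | Dave  | 888.76 
4  | Dave  | 856.96 
5  | Bob   | 615.53 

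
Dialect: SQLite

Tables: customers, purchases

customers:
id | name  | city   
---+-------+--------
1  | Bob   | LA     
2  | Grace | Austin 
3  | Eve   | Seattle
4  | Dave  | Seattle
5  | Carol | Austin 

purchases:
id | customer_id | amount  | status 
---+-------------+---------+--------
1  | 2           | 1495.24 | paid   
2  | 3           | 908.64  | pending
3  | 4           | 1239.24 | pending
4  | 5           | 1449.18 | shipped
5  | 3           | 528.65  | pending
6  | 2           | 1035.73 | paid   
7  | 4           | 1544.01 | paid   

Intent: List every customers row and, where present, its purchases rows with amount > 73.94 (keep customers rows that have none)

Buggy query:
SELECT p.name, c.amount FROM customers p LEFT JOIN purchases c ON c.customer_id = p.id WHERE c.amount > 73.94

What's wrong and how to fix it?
Bug: Filtering c.amount in WHERE discards the NULL rows produced by LEFT JOIN, turning it into an inner join

Fix: Put 'c.amount > 73.94' in the JOIN's ON clause instead of WHERE

Corrected query:
SELECT p.name, c.amount FROM customers p LEFT JOIN purchases c ON c.customer_id = p.id AND c.amount > 73.94

Result:
name  | amount 
------+--------
Bob   | NULL   
Grace | 1035.73
Grace | 1495.24
Eve   | 528.65 
Eve   | 908.64 
Dave  | 1239.24
Dave  | 1544.01
Carol | 1449.18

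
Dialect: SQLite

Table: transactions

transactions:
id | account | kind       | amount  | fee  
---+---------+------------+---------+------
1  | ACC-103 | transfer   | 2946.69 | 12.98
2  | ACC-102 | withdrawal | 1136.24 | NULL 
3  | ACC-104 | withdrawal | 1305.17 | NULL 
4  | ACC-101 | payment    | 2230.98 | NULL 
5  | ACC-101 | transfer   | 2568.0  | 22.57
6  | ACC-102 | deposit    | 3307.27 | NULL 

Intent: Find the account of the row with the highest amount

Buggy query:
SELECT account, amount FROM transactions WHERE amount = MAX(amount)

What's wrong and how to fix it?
Bug: WHERE is evaluated per row; an aggregate over the whole table isn't defined there

Fix: Wrap MAX in a scalar subquery so WHERE compares against a single value

Corrected query:
SELECT account, amount FROM transactions WHERE amount = (SELECT MAX(amount) FROM transactions)

Result:
account | amount 
--------+--------
ACC-102 | 3307.27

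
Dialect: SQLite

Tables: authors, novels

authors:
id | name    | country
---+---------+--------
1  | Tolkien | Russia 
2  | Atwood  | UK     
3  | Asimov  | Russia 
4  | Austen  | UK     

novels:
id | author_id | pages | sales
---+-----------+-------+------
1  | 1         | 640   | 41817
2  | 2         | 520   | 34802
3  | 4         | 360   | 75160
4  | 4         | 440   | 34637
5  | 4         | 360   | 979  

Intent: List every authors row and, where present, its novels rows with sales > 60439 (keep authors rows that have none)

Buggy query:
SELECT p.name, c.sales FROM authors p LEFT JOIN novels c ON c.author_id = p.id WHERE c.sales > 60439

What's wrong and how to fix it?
Bug: A WHERE condition on the right-hand table after LEFT JOIN drops unmatched parents

Fix: Put 'c.sales > 60439' in the JOIN's ON clause instead of WHERE

Corrected query:
SELECT p.name, c.sales FROM authors p LEFT JOIN novels c ON c.author_id = p.id AND c.sales > 60439

Result:
name    | sales
--------+------
Tolkien | NULL 
Atwood  | NULL 
Asimov  | NULL 
Austen  | 75160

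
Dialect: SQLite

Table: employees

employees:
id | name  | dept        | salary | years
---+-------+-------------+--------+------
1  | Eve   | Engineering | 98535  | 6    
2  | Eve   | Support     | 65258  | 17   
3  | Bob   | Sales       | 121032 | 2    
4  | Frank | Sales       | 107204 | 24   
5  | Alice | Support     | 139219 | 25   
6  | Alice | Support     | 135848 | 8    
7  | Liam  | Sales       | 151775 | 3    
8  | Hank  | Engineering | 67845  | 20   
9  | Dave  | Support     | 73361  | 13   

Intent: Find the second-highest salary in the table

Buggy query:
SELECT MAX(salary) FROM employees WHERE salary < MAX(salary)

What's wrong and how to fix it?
Bug: MAX(salary) on the right of the comparison is an aggregate-in-WHERE error

Fix: Put the inner MAX in a scalar subquery

Corrected query:
SELECT MAX(salary) FROM employees WHERE salary < (SELECT MAX(salary) FROM employees)

Result:
MAX(salary)
-----------
139219     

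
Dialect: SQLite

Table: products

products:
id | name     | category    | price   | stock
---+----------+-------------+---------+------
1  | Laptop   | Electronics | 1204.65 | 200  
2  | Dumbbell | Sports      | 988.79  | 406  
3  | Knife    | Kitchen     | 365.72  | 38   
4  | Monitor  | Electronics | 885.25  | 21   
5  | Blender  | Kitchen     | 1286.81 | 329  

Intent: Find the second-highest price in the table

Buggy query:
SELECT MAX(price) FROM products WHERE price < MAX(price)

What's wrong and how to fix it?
Bug: MAX(price) on the right of the comparison is an aggregate-in-WHERE error

Fix: Put the inner MAX in a scalar subquery

Corrected query:
SELECT MAX(price) FROM products WHERE price < (SELECT MAX(price) FROM products)

Result:
MAX(price)
----------
1204.65   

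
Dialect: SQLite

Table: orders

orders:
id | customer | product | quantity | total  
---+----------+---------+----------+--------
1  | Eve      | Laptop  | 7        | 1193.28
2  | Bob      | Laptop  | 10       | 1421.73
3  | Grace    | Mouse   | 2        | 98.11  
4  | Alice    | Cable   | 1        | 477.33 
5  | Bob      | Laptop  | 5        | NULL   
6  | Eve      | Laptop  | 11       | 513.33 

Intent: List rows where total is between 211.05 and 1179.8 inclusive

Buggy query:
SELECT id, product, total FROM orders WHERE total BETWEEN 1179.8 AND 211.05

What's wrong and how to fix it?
Bug: BETWEEN expects the lower bound first; with 1179.8 AND 211.05 the range is empty

Fix: Swap the bounds so the smaller value comes first

Corrected query:
SELECT id, product, total FROM orders WHERE total BETWEEN 211.05 AND 1179.8

Result:
id | product | total 
---+---------+-------
4  | Cable   | 477.33
6  | Laptop  | 513.33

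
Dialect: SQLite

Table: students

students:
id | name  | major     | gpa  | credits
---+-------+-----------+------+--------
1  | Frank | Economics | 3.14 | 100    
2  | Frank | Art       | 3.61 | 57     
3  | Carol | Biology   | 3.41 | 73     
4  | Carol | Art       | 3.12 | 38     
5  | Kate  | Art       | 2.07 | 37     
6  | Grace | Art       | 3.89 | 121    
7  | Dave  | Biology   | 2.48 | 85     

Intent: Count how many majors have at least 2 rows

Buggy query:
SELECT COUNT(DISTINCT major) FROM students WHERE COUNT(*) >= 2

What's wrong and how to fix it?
Bug: WHERE filters individual rows, not groups, so a group-level COUNT is invalid there

Fix: Use a subquery that GROUPs and filters with HAVING, then count its rows

Corrected query:
SELECT COUNT(*) FROM (SELECT major FROM students GROUP BY major HAVING COUNT(*) >= 2)

Result:
COUNT(*)
--------
2       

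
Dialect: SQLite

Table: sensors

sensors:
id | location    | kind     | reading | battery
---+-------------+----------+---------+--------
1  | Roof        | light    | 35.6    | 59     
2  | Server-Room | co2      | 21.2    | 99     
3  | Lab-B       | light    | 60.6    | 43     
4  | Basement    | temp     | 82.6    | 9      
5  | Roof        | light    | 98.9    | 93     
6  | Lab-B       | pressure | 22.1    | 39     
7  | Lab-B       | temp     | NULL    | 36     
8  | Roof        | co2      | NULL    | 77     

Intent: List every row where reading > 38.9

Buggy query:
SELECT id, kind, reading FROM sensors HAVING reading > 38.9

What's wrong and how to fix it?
Bug: HAVING filters the output of aggregation, but this query has no GROUP BY and no aggregate functions, so SQLite rejects it (HAVING clause on a non-aggregate query); the condition here is per row

Fix: Use WHERE for row-level filtering

Corrected query:
SELECT id, kind, reading FROM sensors WHERE reading > 38.9

Result:
id | kind  | reading
---+-------+--------
3  | light | 60.6   
4  | temp  | 82.6   
5  | light | 98.9   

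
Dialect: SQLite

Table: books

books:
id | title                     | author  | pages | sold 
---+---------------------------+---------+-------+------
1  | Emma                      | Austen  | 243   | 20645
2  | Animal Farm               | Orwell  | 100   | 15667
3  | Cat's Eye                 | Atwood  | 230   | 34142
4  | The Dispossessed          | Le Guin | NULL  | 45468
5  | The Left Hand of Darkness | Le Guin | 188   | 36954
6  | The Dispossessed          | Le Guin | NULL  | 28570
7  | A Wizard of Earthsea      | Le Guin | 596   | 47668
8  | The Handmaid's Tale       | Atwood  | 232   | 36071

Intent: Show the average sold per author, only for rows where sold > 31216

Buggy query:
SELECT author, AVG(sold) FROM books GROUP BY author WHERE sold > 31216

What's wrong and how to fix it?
Bug: Row-level WHERE must come before GROUP BY in the clause order

Fix: Move the WHERE clause before GROUP BY

Corrected query:
SELECT author, AVG(sold) FROM books WHERE sold > 31216 GROUP BY author

Result:
author  | AVG(sold)   
--------+-------------
Atwood  | 35106.5     
Le Guin | 43363.333333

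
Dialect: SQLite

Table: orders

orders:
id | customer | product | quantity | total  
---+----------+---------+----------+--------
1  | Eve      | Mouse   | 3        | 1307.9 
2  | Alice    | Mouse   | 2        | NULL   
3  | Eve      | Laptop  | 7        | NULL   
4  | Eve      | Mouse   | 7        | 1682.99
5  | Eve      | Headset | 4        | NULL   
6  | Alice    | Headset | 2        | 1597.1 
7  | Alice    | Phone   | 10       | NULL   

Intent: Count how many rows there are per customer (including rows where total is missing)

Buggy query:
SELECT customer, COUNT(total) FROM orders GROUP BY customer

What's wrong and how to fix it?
Bug: COUNT(column) counts non-NULL values only; rows with NULL total aren't counted

Fix: Replace COUNT(total) with COUNT(*)

Corrected query:
SELECT customer, COUNT(*) FROM orders GROUP BY customer

Result:
customer | COUNT(*)
---------+---------
Alice    | 3       
Eve      | 4       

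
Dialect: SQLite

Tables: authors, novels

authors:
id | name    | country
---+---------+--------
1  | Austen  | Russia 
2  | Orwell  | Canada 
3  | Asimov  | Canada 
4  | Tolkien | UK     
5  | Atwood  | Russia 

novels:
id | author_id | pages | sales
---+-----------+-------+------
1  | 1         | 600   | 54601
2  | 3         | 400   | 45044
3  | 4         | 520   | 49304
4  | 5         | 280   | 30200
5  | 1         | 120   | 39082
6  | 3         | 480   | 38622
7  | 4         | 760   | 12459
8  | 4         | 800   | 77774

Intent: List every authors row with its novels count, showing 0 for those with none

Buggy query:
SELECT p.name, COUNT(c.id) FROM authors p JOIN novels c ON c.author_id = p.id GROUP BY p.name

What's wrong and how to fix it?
Bug: INNER JOIN drops authors rows that have no matching novels rows

Fix: Use LEFT JOIN so parents without children still appear (COUNT(c.id) gives 0)

Corrected query:
SELECT p.name, COUNT(c.id) FROM authors p LEFT JOIN novels c ON c.author_id = p.id GROUP BY p.name

Result:
name    | COUNT(c.id)
--------+------------
Asimov  | 2          
Atwood  | 1          
Austen  | 2          
Orwell  | 0          
Tolkien | 3          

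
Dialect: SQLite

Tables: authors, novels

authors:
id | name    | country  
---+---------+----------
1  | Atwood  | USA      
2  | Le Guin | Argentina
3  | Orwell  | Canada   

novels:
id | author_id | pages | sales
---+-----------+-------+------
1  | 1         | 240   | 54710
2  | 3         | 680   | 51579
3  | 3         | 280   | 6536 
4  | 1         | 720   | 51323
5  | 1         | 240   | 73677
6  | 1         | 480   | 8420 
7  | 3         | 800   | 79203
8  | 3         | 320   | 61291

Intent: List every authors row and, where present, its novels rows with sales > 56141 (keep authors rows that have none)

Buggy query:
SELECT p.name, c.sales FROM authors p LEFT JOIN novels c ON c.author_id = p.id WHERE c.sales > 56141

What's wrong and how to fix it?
Bug: A WHERE condition on the right-hand table after LEFT JOIN drops unmatched parents

Fix: Move the right-table condition into the ON clause so unmatched parents are kept

Corrected query:
SELECT p.name, c.sales FROM authors p LEFT JOIN novels c ON c.author_id = p.id AND c.sales > 56141

Result:
name    | sales
--------+------
Atwood  | 73677
Le Guin | NULL 
Orwell  | 61291
Orwell  | 79203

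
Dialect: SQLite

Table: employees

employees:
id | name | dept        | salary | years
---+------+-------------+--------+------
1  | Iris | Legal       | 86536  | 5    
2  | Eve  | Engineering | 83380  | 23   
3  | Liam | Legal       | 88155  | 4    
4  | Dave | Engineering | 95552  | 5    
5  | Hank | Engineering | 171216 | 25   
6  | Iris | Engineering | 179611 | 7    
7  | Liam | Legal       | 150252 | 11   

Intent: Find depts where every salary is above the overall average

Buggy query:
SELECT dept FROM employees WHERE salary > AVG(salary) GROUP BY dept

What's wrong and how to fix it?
Bug: AVG() is an aggregate; it can't sit directly in WHERE

Fix: Use a subquery for AVG and a HAVING MIN(...) filter so the condition holds for every row in the group

Corrected query:
SELECT dept FROM employees GROUP BY dept HAVING MIN(salary) > (SELECT AVG(salary) FROM employees)

Result:
(no rows)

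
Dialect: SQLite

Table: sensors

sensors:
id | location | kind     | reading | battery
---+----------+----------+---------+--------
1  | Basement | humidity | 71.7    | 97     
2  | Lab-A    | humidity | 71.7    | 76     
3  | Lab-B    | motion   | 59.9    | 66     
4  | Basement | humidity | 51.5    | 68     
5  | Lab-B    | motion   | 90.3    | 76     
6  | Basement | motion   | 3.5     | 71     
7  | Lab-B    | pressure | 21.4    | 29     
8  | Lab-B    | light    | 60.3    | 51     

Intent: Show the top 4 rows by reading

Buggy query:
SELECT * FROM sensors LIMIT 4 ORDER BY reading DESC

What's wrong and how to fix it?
Bug: ORDER BY cannot follow LIMIT; LIMIT is the final clause

Fix: Swap the clauses: ORDER BY first, then LIMIT

Corrected query:
SELECT * FROM sensors ORDER BY reading DESC LIMIT 4

Result:
id | location | kind     | reading | battery
---+----------+----------+---------+--------
5  | Lab-B    | motion   | 90.3    | 76     
1  | Basement | humidity | 71.7    | 97     
2  | Lab-A    | humidity | 71.7    | 76     
8  | Lab-B    | light    | 60.3    | 51     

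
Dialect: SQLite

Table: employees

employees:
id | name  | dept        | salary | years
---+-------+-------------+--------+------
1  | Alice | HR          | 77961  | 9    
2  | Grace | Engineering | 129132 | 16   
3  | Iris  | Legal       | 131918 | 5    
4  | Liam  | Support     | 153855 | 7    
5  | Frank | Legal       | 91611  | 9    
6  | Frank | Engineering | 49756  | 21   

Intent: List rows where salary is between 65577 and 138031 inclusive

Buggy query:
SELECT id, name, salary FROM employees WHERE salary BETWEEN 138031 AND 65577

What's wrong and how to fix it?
Bug: BETWEEN expects the lower bound first; with 138031 AND 65577 the range is empty

Fix: Write BETWEEN 65577 AND 138031

Corrected query:
SELECT id, name, salary FROM employees WHERE salary BETWEEN 65577 AND 138031

Result:
id | name  | salary
---+-------+-------
1  | Alice | 77961 
2  | Grace | 129132
3  | Iris  | 131918
5  | Frank | 91611 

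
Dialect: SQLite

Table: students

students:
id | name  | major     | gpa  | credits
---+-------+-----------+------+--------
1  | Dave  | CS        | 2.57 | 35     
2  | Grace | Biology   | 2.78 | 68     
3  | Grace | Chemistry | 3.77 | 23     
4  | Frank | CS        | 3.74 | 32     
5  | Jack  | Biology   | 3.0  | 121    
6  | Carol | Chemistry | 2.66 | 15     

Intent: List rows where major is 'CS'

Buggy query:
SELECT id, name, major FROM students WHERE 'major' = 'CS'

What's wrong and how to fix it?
Bug: Single quotes denote string literals in SQL; the column name is being compared as a constant string

Fix: Reference the column as major without single quotes

Corrected query:
SELECT id, name, major FROM students WHERE major = 'CS'

Result:
id | name  | major
---+-------+------
1  | Dave  | CS   
4  | Frank | CS   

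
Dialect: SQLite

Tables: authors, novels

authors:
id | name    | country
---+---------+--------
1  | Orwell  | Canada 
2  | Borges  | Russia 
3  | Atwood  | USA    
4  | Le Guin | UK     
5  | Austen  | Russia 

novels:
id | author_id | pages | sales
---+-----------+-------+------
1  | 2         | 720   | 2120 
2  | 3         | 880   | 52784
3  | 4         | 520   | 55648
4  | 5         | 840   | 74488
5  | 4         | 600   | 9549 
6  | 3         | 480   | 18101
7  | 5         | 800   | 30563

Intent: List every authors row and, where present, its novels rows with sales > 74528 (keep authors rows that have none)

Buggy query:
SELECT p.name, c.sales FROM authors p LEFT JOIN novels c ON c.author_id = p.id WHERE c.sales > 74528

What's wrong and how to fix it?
Bug: A WHERE condition on the right-hand table after LEFT JOIN drops unmatched parents

Fix: Put 'c.sales > 74528' in the JOIN's ON clause instead of WHERE

Corrected query:
SELECT p.name, c.sales FROM authors p LEFT JOIN novels c ON c.author_id = p.id AND c.sales > 74528

Result:
name    | sales
--------+------
Orwell  | NULL 
Borges  | NULL 
Atwood  | NULL 
Le Guin | NULL 
Austen  | NULL 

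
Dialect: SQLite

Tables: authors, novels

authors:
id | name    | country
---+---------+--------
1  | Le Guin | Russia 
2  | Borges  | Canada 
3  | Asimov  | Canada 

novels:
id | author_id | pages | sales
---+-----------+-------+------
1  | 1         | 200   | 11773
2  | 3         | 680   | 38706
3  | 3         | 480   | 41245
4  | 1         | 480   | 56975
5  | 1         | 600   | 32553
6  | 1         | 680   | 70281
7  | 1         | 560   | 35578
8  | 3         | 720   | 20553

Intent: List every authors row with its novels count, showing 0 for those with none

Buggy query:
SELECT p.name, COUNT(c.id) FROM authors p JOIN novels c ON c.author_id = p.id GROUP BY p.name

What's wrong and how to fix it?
Bug: INNER JOIN drops authors rows that have no matching novels rows

Fix: Switch to LEFT JOIN to retain unmatched parent rows

Corrected query:
SELECT p.name, COUNT(c.id) FROM authors p LEFT JOIN novels c ON c.author_id = p.id GROUP BY p.name

Result:
name    | COUNT(c.id)
--------+------------
Asimov  | 3          
Borges  | 0          
Le Guin | 5          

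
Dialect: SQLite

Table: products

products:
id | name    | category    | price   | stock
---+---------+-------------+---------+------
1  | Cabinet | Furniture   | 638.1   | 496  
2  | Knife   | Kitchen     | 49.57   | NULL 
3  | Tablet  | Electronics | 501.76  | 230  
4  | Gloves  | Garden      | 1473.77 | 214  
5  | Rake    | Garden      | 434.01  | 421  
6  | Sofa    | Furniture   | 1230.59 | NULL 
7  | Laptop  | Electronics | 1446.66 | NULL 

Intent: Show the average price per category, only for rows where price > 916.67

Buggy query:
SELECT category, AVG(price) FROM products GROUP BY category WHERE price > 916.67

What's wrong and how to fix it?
Bug: WHERE cannot follow GROUP BY

Fix: Place WHERE between FROM and GROUP BY

Corrected query:
SELECT category, AVG(price) FROM products WHERE price > 916.67 GROUP BY category

Result:
category    | AVG(price)
------------+-----------
Electronics | 1446.66   
Furniture   | 1230.59   
Garden      | 1473.77   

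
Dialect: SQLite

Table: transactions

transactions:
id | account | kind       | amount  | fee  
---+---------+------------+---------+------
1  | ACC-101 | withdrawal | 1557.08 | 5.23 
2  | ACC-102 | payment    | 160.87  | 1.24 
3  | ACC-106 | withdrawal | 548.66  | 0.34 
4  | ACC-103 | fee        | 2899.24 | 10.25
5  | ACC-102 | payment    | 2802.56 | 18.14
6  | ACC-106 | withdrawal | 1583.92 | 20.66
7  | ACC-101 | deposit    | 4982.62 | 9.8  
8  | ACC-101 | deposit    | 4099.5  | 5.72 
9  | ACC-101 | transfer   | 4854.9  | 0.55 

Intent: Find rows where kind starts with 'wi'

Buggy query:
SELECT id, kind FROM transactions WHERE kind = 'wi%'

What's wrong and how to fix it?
Bug: Wildcards only work with LIKE; '=' treats '%' as a literal character

Fix: Replace '=' with LIKE so 'wi%' is treated as a pattern

Corrected query:
SELECT id, kind FROM transactions WHERE kind LIKE 'wi%'

Result:
id | kind      
---+-----------
1  | withdrawal
3  | withdrawal
6  | withdrawal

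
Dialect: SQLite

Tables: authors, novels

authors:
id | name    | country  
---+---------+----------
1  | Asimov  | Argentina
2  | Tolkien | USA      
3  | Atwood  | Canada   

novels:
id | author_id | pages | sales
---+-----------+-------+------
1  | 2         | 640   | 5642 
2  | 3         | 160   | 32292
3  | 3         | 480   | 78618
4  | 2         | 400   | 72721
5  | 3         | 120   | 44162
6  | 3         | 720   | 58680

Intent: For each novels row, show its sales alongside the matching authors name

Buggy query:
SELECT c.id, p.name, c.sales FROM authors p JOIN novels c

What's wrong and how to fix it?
Bug: JOIN with no ON clause produces a cartesian product; every novels row pairs with every authors row

Fix: Specify the join condition linking the foreign key to the parent id

Corrected query:
SELECT c.id, p.name, c.sales FROM authors p JOIN novels c ON c.author_id = p.id

Result:
id | name    | sales
---+---------+------
1  | Tolkien | 5642 
2  | Atwood  | 32292
3  | Atwood  | 78618
4  | Tolkien | 72721
5  | Atwood  | 44162
6  | Atwood  | 58680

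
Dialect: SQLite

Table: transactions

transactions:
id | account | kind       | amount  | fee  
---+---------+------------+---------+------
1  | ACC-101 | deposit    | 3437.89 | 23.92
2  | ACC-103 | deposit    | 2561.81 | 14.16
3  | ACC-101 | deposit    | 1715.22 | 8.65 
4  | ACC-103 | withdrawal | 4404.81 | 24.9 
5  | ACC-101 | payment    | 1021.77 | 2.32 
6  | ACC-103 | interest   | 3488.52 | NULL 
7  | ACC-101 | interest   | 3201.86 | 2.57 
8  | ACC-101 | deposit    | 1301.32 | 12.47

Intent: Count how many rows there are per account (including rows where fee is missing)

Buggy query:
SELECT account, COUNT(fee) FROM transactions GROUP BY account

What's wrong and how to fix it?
Bug: COUNT(fee) skips NULLs, so groups with missing fee are undercounted

Fix: Replace COUNT(fee) with COUNT(*)

Corrected query:
SELECT account, COUNT(*) FROM transactions GROUP BY account

Result:
account | COUNT(*)
--------+---------
ACC-101 | 5       
ACC-103 | 3       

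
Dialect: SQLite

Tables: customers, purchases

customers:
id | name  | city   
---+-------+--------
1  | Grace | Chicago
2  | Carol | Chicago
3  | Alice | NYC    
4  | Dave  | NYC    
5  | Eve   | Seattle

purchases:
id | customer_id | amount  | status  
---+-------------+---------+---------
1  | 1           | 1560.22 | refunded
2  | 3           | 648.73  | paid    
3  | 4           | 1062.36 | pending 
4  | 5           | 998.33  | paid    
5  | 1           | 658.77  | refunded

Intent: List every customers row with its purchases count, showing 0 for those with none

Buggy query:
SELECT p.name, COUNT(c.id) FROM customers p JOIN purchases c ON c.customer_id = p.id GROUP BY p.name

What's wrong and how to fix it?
Bug: An inner join excludes parents with zero children

Fix: Use LEFT JOIN so parents without children still appear (COUNT(c.id) gives 0)

Corrected query:
SELECT p.name, COUNT(c.id) FROM customers p LEFT JOIN purchases c ON c.customer_id = p.id GROUP BY p.name

Result:
name  | COUNT(c.id)
------+------------
Alice | 1          
Carol | 0          
Dave  | 1          
Eve   | 1          
Grace | 2          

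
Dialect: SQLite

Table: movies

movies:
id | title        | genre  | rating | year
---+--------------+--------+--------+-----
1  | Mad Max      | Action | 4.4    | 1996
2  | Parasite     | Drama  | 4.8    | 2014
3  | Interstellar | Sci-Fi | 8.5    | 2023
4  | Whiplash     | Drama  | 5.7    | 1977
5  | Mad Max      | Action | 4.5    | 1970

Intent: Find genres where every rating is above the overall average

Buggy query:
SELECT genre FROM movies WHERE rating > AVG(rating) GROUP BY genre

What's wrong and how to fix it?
Bug: AVG() is an aggregate; it can't sit directly in WHERE

Fix: Compute the overall average in a scalar subquery and compare each group's MIN against it in HAVING

Corrected query:
SELECT genre FROM movies GROUP BY genre HAVING MIN(rating) > (SELECT AVG(rating) FROM movies)

Result:
genre 
------
Sci-Fi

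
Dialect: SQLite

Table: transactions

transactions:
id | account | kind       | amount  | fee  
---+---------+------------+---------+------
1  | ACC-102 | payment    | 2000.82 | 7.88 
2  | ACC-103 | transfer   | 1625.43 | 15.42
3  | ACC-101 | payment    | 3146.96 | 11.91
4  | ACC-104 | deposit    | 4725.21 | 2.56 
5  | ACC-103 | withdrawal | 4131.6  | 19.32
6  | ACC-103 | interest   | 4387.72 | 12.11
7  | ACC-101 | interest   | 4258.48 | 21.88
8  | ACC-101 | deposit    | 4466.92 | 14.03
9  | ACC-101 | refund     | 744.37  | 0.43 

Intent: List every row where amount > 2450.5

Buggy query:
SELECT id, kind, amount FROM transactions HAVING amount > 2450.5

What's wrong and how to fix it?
Bug: HAVING filters the output of aggregation, but this query has no GROUP BY and no aggregate functions, so SQLite rejects it (HAVING clause on a non-aggregate query); the condition here is per row

Fix: Replace HAVING with WHERE since the condition applies to individual rows

Corrected query:
SELECT id, kind, amount FROM transactions WHERE amount > 2450.5

Result:
id | kind       | amount 
---+------------+--------
3  | payment    | 3146.96
4  | deposit    | 4725.21
5  | withdrawal | 4131.6 
6  | interest   | 4387.72
7  | interest   | 4258.48
8  | deposit    | 4466.92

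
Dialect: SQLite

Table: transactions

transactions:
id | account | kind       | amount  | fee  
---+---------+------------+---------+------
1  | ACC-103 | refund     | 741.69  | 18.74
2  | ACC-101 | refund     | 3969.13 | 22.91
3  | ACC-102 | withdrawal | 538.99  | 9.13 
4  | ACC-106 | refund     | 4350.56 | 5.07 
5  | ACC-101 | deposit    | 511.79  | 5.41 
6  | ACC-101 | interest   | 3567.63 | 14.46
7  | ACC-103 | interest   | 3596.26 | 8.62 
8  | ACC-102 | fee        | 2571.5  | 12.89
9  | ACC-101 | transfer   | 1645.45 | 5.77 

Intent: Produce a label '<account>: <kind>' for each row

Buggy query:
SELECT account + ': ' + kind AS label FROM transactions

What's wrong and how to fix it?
Bug: '+' is numeric addition; on text columns SQLite converts them to 0 instead of concatenating

Fix: Replace + with || to concatenate text

Corrected query:
SELECT account || ': ' || kind AS label FROM transactions

Result:
label              
-------------------
ACC-103: refund    
ACC-101: refund    
ACC-102: withdrawal
ACC-106: refund    
ACC-101: deposit   
ACC-101: interest  
ACC-103: interest  
ACC-102: fee       
ACC-101: transfer  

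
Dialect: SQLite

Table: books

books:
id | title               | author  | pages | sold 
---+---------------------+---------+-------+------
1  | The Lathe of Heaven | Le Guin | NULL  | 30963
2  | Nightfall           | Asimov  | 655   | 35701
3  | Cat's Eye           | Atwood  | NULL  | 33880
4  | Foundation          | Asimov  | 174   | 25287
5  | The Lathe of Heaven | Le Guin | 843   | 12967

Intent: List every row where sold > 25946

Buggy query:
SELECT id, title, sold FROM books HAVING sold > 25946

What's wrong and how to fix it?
Bug: This is a non-aggregate query (no GROUP BY, no aggregates), so in SQLite the HAVING clause is invalid here; a row-level condition belongs in WHERE

Fix: Use WHERE for row-level filtering

Corrected query:
SELECT id, title, sold FROM books WHERE sold > 25946

Result:
id | title               | sold 
---+---------------------+------
1  | The Lathe of Heaven | 30963
2  | Nightfall           | 35701
3  | Cat's Eye           | 33880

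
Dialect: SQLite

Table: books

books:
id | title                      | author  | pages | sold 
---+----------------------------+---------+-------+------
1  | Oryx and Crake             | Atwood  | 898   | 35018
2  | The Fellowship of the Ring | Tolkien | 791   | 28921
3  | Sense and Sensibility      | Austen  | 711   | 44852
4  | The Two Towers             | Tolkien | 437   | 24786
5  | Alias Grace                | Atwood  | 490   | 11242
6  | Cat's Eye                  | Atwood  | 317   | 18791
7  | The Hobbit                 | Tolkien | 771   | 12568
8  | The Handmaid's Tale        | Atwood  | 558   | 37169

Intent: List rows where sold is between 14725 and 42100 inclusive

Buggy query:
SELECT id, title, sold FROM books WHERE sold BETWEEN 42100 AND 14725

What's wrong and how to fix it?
Bug: The bounds are reversed; BETWEEN a AND b requires a <= b to match anything

Fix: Write BETWEEN 14725 AND 42100

Corrected query:
SELECT id, title, sold FROM books WHERE sold BETWEEN 14725 AND 42100

Result:
id | title                      | sold 
---+----------------------------+------
1  | Oryx and Crake             | 35018
2  | The Fellowship of the Ring | 28921
4  | The Two Towers             | 24786
6  | Cat's Eye                  | 18791
8  | The Handmaid's Tale        | 37169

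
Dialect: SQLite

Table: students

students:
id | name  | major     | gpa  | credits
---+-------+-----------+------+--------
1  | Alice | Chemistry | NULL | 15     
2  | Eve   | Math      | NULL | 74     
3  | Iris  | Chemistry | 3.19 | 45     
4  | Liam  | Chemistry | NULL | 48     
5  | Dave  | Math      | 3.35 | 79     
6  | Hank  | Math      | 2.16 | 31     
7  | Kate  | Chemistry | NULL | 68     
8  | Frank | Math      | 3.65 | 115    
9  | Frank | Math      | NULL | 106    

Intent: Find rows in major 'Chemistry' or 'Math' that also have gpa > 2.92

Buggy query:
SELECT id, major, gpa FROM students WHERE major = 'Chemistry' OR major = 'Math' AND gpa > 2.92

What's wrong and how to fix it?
Bug: AND binds tighter than OR, so this parses as major = 'Chemistry' OR (major = 'Math' AND gpa > 2.92)

Fix: Group the OR with parentheses (or use IN), then AND the threshold

Corrected query:
SELECT id, major, gpa FROM students WHERE (major = 'Chemistry' OR major = 'Math') AND gpa > 2.92

Result:
id | major     | gpa 
---+-----------+-----
3  | Chemistry | 3.19
5  | Math      | 3.35
8  | Math      | 3.65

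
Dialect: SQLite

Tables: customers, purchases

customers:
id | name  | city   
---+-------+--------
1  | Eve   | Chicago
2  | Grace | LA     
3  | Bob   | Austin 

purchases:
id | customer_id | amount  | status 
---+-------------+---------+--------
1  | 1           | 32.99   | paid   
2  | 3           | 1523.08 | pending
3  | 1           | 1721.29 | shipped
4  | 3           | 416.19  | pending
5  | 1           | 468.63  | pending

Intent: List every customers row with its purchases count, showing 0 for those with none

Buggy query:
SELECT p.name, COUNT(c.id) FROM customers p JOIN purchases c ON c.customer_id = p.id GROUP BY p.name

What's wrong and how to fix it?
Bug: INNER JOIN drops customers rows that have no matching purchases rows

Fix: Switch to LEFT JOIN to retain unmatched parent rows

Corrected query:
SELECT p.name, COUNT(c.id) FROM customers p LEFT JOIN purchases c ON c.customer_id = p.id GROUP BY p.name

Result:
name  | COUNT(c.id)
------+------------
Bob   | 2          
Eve   | 3          
Grace | 0          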